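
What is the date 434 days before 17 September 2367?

10 July 2366

Count 434 days before September 17, 2367:
July 10, 2366 → July 10, 2367: 365 days.
July 2367: 31 − 10 = 21 days remain.
Then August (31): 31 days.
September 1–17, 2367: 17 days.
Residual: 69 days.
Total: 434 days.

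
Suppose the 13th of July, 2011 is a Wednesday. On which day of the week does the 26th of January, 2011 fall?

Wednesday

Count forward from the earlier date (January 26, 2011) to the later (July 13, 2011):
January 2011: 31 − 26 = 5 days remain.
Then February 2011 (28), March (31), April (30), May (31), June (30): 28 + 31 + 30 + 31 + 30 = 150 days.
July 1–13, 2011: 13 days.
Total: 5 + 150 + 13 = 168 days.
168 is a multiple of 7, so the 26th of January, 2011 falls on the same weekday: Wednesday.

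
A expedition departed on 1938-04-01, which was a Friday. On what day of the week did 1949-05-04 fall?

Wednesday

From April 1, 1938 to April 1, 1949: 11 years, of which 3 contain a Feb 29 — 8×365 + 3×366 = 4018 days.
April 1949: 30 − 1 = 29 days remain.
May 1–4, 1949: 4 days.
Residual: 33 days.
Total: 4051 days.
4051 mod 7 = 5, so 5 days after Friday is Wednesday.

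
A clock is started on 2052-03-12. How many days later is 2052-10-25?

March 2052: 31 − 12 = 19 days remain.
Then April (30), May (31), June (30), July (31), August (31), September (30): 30 + 31 + 30 + 31 + 31 + 30 = 183 days.
October 1–25, 2052: 25 days.
Total: 19 + 183 + 25 = 227 days.

227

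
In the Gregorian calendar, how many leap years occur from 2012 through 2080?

Years divisible by 4: 2012, 2016, …, 2080 — 18 in all.
No century exceptions apply. Count: 18.

18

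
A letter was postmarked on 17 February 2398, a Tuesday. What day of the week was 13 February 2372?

Sunday

Count forward from the earlier date (February 13, 2372) to the later (February 17, 2398):
Day-of-year of February 13, 2372: 44.
Day-of-year of February 17, 2398: 48.
2372 has 366 days, so 366 − 44 = 322 days remain in 2372.
Full years 2373–2397: 19 common + 6 leap = 19×365 + 6×366 = 9131 days.
Total: 322 + 9131 + 48 = 9501 days.
9501 mod 7 = 2, so 2 days before Tuesday is Sunday.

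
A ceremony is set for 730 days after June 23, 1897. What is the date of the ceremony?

June 23, 1899

Count 730 days after June 23, 1897:
June 1897: 30 − 23 = 7 days remain.
Then 23 full months totalling 700 days.
June 1–23, 1899: 23 days.
Total: 7 + 700 + 23 = 730 days.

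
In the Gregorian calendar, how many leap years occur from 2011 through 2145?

Years divisible by 4: 2012, 2016, …, 2144 — 34 in all.
Of these, 2100 is divisible by 100 but not 400, so not leap.
Leap years: 34 − 1 = 33.

33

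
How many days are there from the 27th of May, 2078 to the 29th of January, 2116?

Day-of-year of May 27, 2078: 147.
Day-of-year of January 29, 2116: 29.
2078 has 365 days, so 365 − 147 = 218 days remain in 2078.
Full years 2079–2115: 29 common + 8 leap = 29×365 + 8×366 = 13513 days.
Total: 218 + 13513 + 29 = 13760 days.

13760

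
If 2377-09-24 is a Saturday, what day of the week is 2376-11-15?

Count forward from the earlier date (November 15, 2376) to the later (September 24, 2377):
Day-of-year of November 15, 2376: 320.
Day-of-year of September 24, 2377: 267.
2376 has 366 days, so 366 − 320 = 46 days remain in 2376.
Total: 46 + 267 = 313 days.
313 mod 7 = 5, so 5 days before Saturday is Monday.

Monday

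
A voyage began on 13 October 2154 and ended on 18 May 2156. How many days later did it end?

October 2154: 31 − 13 = 18 days remain.
Then 18 full months totalling 547 days.
May 1–18, 2156: 18 days.
Total: 18 + 547 + 18 = 583 days.

583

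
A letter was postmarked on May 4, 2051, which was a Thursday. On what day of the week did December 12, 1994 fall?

Count forward from the earlier date (December 12, 1994) to the later (May 4, 2051):
From December 12, 1994 to December 12, 2050: 56 years, of which 14 contain a Feb 29 — 42×365 + 14×366 = 20454 days.
(2000 is a leap year (divisible by 400).)
December 2050: 31 − 12 = 19 days remain.
Then January (31), February 2051 (28), March (31), April (30): 31 + 28 + 31 + 30 = 120 days.
May 1–4, 2051: 4 days.
Residual: 143 days.
Total: 20597 days.
20597 mod 7 = 3, so 3 days before Thursday is Monday.

Monday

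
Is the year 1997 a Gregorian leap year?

1997 is not a leap year.

No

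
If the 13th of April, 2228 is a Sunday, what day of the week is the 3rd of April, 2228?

Count forward from the earlier date (April 3, 2228) to the later (April 13, 2228):
Within April 2228: 13 − 3 = 10 days.
10 mod 7 = 3, so 3 days before Sunday is Thursday.

Thursday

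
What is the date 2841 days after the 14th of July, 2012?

the 24th of April, 2020

Count 2841 days after July 14, 2012:
Day-of-year of July 14, 2012: 196.
Day-of-year of April 24, 2020: 115.
2012 has 366 days, so 366 − 196 = 170 days remain in 2012.
Full years 2013–2019: 6 common + 1 leap = 6×365 + 1×366 = 2556 days.
Total: 170 + 2556 + 115 = 2841 days.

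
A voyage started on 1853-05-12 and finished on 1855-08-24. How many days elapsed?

834

Day-of-year of May 12, 1853: 132.
Day-of-year of August 24, 1855: 236.
1853 has 365 days, so 365 − 132 = 233 days remain in 1853.
Full years: 1854: 365. Sum = 365.
Total: 233 + 365 + 236 = 834 days.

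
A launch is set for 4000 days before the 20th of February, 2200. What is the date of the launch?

the 9th of March, 2189

Count 4000 days before February 20, 2200:
From March 9, 2189 to March 9, 2199: 10 years, of which 2 contain a Feb 29 — 8×365 + 2×366 = 3652 days.
March 2199: 31 − 9 = 22 days remain.
Then 10 full months totalling 306 days.
February 1–20, 2200: 20 days (2200 is not a leap year (divisible by 100 but not 400)).
Residual: 348 days.
Total: 4000 days.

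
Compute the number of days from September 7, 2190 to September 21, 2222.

Day-of-year of September 7, 2190: 250.
Day-of-year of September 21, 2222: 264.
2190 has 365 days, so 365 − 250 = 115 days remain in 2190.
Full years 2191–2221: 24 common + 7 leap = 24×365 + 7×366 = 11322 days.
Total: 115 + 11322 + 264 = 11701 days.

11701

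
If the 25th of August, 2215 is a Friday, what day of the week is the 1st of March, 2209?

Wednesday

Count forward from the earlier date (March 1, 2209) to the later (August 25, 2215):
Day-of-year of March 1, 2209: 60.
Day-of-year of August 25, 2215: 237.
2209 has 365 days, so 365 − 60 = 305 days remain in 2209.
Full years: 2210: 365; 2211: 365; 2212: 366; 2213: 365; 2214: 365. Sum = 1826.
Total: 305 + 1826 + 237 = 2368 days.
2368 mod 7 = 2, so 2 days before Friday is Wednesday.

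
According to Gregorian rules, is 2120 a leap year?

Yes

2120 is a leap year.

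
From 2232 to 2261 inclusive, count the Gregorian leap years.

Years divisible by 4 in [2232, 2261]: 2232, 2236, 2240, 2244, 2248, 2252, 2256, 2260.
No century exceptions apply. Count: 8.

8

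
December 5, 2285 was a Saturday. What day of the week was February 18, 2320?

Day-of-year of December 5, 2285: 339.
Day-of-year of February 18, 2320: 49.
2285 has 365 days, so 365 − 339 = 26 days remain in 2285.
Full years 2286–2319: 27 common + 7 leap = 27×365 + 7×366 = 12417 days.
Total: 26 + 12417 + 49 = 12492 days.
12492 mod 7 = 4, so 4 days after Saturday is Wednesday.

Wednesday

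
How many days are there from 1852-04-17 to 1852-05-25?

April 1852: 30 − 17 = 13 days remain.
May 1–25, 1852: 25 days.
Total: 13 + 25 = 38 days.

38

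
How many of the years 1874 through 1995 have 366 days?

Years divisible by 4: 1876, 1880, …, 1992 — 30 in all.
Of these, 1900 is divisible by 100 but not 400, so not leap.
Leap years: 30 − 1 = 29.

29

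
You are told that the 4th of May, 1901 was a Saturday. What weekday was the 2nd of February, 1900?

Count forward from the earlier date (February 2, 1900) to the later (May 4, 1901):
February 1900: 28 − 2 = 26 days remain (1900 is not a leap year (divisible by 100 but not 400), so February has 28 days).
Then 14 full months totalling 426 days.
May 1–4, 1901: 4 days.
Total: 26 + 426 + 4 = 456 days.
456 mod 7 = 1, so 1 day before Saturday is Friday.

Friday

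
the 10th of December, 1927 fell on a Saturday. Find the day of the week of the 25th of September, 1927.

Count forward from the earlier date (September 25, 1927) to the later (December 10, 1927):
September 1927: 30 − 25 = 5 days remain.
Then October (31), November (30): 31 + 30 = 61 days.
December 1–10, 1927: 10 days.
Total: 5 + 61 + 10 = 76 days.
76 mod 7 = 6, so 6 days before Saturday is Sunday.

Sunday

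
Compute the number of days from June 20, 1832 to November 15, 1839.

2704

Day-of-year of June 20, 1832: 172.
Day-of-year of November 15, 1839: 319.
1832 has 366 days, so 366 − 172 = 194 days remain in 1832.
Full years: 1833: 365; 1834: 365; 1835: 365; 1836: 366; 1837: 365; 1838: 365. Sum = 2191.
Total: 194 + 2191 + 319 = 2704 days.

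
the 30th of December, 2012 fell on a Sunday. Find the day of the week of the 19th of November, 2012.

Monday

Count forward from the earlier date (November 19, 2012) to the later (December 30, 2012):
November 2012: 30 − 19 = 11 days remain.
December 1–30, 2012: 30 days.
Total: 11 + 30 = 41 days.
41 mod 7 = 6, so 6 days before Sunday is Monday.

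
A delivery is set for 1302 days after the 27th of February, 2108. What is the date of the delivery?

the 21st of September, 2111

Count 1302 days after February 27, 2108:
February 27, 2108 → February 27, 2109: 366 days (2108 is a leap year).
February 27, 2109 → February 27, 2110: 365 days.
February 27, 2110 → February 27, 2111: 365 days.
February 2111: 28 − 27 = 1 day remains (2111 is not a leap year, so February has 28 days).
Then March (31), April (30), May (31), June (30), July (31), August (31): 31 + 30 + 31 + 30 + 31 + 31 = 184 days.
September 1–21, 2111: 21 days.
Residual: 206 days.
Total: 1302 days.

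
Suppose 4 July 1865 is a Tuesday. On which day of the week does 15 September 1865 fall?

July 1865: 31 − 4 = 27 days remain.
Then August (31): 31 days.
September 1–15, 1865: 15 days.
Total: 27 + 31 + 15 = 73 days.
73 mod 7 = 3, so 3 days after Tuesday is Friday.

Friday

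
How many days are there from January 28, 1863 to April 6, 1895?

11756

From January 28, 1863 to January 28, 1895: 32 years, of which 8 contain a Feb 29 — 24×365 + 8×366 = 11688 days.
January 1895: 31 − 28 = 3 days remain.
Then February 1895 (28), March (31): 28 + 31 = 59 days.
April 1–6, 1895: 6 days.
Residual: 68 days.
Total: 11756 days.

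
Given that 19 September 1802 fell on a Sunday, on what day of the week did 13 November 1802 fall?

Saturday

September 1802: 30 − 19 = 11 days remain.
Then October (31): 31 days.
November 1–13, 1802: 13 days.
Total: 11 + 31 + 13 = 55 days.
55 mod 7 = 6, so 6 days after Sunday is Saturday.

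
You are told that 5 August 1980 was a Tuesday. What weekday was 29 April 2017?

Day-of-year of August 5, 1980: 218.
Day-of-year of April 29, 2017: 119.
1980 has 366 days, so 366 − 218 = 148 days remain in 1980.
Full years 1981–2016: 27 common + 9 leap = 27×365 + 9×366 = 13149 days.
Total: 148 + 13149 + 119 = 13416 days.
13416 mod 7 = 4, so 4 days after Tuesday is Saturday.

Saturday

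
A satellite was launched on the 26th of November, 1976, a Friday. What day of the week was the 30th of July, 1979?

Monday

Day-of-year of November 26, 1976: 331.
Day-of-year of July 30, 1979: 211.
1976 has 366 days, so 366 − 331 = 35 days remain in 1976.
Full years: 1977: 365; 1978: 365. Sum = 730.
Total: 35 + 730 + 211 = 976 days.
976 mod 7 = 3, so 3 days after Friday is Monday.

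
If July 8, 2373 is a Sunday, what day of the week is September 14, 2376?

July 8, 2373 → July 8, 2374: 365 days.
July 8, 2374 → July 8, 2375: 365 days.
July 8, 2375 → July 8, 2376: 366 days (2376 is a leap year).
July 2376: 31 − 8 = 23 days remain.
Then August (31): 31 days.
September 1–14, 2376: 14 days.
Residual: 68 days.
Total: 1164 days.
1164 mod 7 = 2, so 2 days after Sunday is Tuesday.

Tuesday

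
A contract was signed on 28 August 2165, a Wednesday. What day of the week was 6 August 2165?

Count forward from the earlier date (August 6, 2165) to the later (August 28, 2165):
Within August 2165: 28 − 6 = 22 days.
22 mod 7 = 1, so 1 day before Wednesday is Tuesday.

Tuesday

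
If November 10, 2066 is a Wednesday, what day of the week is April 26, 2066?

Monday

Count forward from the earlier date (April 26, 2066) to the later (November 10, 2066):
April 2066: 30 − 26 = 4 days remain.
Then May (31), June (30), July (31), August (31), September (30), October (31): 31 + 30 + 31 + 31 + 30 + 31 = 184 days.
November 1–10, 2066: 10 days.
Total: 4 + 184 + 10 = 198 days.
198 mod 7 = 2, so 2 days before Wednesday is Monday.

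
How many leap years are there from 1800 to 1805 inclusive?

1

Years divisible by 4 in [1800, 1805]: 1800, 1804.
Of these, 1800 is divisible by 100 but not 400, so not leap.
Leap years: 2 − 1 = 1.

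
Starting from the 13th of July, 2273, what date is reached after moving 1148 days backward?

the 22nd of May, 2270

Count 1148 days before July 13, 2273:
Day-of-year of May 22, 2270: 142.
Day-of-year of July 13, 2273: 194.
2270 has 365 days, so 365 − 142 = 223 days remain in 2270.
Full years: 2271: 365; 2272: 366. Sum = 731.
Total: 223 + 731 + 194 = 1148 days.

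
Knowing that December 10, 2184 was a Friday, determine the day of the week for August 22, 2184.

Sunday

Count forward from the earlier date (August 22, 2184) to the later (December 10, 2184):
August 2184: 31 − 22 = 9 days remain.
Then September (30), October (31), November (30): 30 + 31 + 30 = 91 days.
December 1–10, 2184: 10 days.
Total: 9 + 91 + 10 = 110 days.
110 mod 7 = 5, so 5 days before Friday is Sunday.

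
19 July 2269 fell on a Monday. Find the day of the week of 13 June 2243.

Count forward from the earlier date (June 13, 2243) to the later (July 19, 2269):
Day-of-year of June 13, 2243: 164.
Day-of-year of July 19, 2269: 200.
2243 has 365 days, so 365 − 164 = 201 days remain in 2243.
Full years 2244–2268: 18 common + 7 leap = 18×365 + 7×366 = 9132 days.
Total: 201 + 9132 + 200 = 9533 days.
9533 mod 7 = 6, so 6 days before Monday is Tuesday.

Tuesday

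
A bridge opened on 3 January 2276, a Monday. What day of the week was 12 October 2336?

Monday

From January 3, 2276 to January 3, 2336: 60 years, of which 14 contain a Feb 29 — 46×365 + 14×366 = 21914 days.
(2300 is not a leap year (divisible by 100 but not 400).)
January 2336: 31 − 3 = 28 days remain.
Then February 2336 (29), March (31), April (30), May (31), June (30), July (31), August (31), September (30): 29 + 31 + 30 + 31 + 30 + 31 + 31 + 30 = 243 days.
October 1–12, 2336: 12 days.
Residual: 283 days.
Total: 22197 days.
22197 is a multiple of 7, so 12 October 2336 falls on the same weekday: Monday.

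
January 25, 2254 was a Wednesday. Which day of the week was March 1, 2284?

Saturday

Day-of-year of January 25, 2254: 25.
Day-of-year of March 1, 2284: 61.
2254 has 365 days, so 365 − 25 = 340 days remain in 2254.
Full years 2255–2283: 22 common + 7 leap = 22×365 + 7×366 = 10592 days.
Total: 340 + 10592 + 61 = 10993 days.
10993 mod 7 = 3, so 3 days after Wednesday is Saturday.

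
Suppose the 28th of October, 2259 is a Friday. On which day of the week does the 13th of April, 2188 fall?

Sunday

Count forward from the earlier date (April 13, 2188) to the later (October 28, 2259):
From April 13, 2188 to April 13, 2259: 71 years, of which 16 contain a Feb 29 — 55×365 + 16×366 = 25931 days.
(2200 is not a leap year (divisible by 100 but not 400).)
April 2259: 30 − 13 = 17 days remain.
Then May (31), June (30), July (31), August (31), September (30): 31 + 30 + 31 + 31 + 30 = 153 days.
October 1–28, 2259: 28 days.
Residual: 198 days.
Total: 26129 days.
26129 mod 7 = 5, so 5 days before Friday is Sunday.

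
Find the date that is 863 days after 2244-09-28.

2247-02-08

Count 863 days after September 28, 2244:
September 28, 2244 → September 28, 2245: 365 days.
September 28, 2245 → September 28, 2246: 365 days.
September 2246: 30 − 28 = 2 days remain.
Then October (31), November (30), December (31), January (31): 31 + 30 + 31 + 31 = 123 days.
February 1–8, 2247: 8 days (2247 is not a leap year).
Residual: 133 days.
Total: 863 days.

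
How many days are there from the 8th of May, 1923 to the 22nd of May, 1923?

Within May 1923: 22 − 8 = 14 days.

14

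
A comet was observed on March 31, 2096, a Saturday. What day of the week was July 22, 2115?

Day-of-year of March 31, 2096: 91.
Day-of-year of July 22, 2115: 203.
2096 has 366 days, so 366 − 91 = 275 days remain in 2096.
Full years 2097–2114: 15 common + 3 leap = 15×365 + 3×366 = 6573 days.
Total: 275 + 6573 + 203 = 7051 days.
7051 mod 7 = 2, so 2 days after Saturday is Monday.

Monday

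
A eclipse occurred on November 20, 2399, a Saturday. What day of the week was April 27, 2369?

Sunday

Count forward from the earlier date (April 27, 2369) to the later (November 20, 2399):
From April 27, 2369 to April 27, 2399: 30 years, of which 7 contain a Feb 29 — 23×365 + 7×366 = 10957 days.
April 2399: 30 − 27 = 3 days remain.
Then May (31), June (30), July (31), August (31), September (30), October (31): 31 + 30 + 31 + 31 + 30 + 31 = 184 days.
November 1–20, 2399: 20 days.
Residual: 207 days.
Total: 11164 days.
11164 mod 7 = 6, so 6 days before Saturday is Sunday.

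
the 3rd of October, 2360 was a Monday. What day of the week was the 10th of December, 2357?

Count forward from the earlier date (December 10, 2357) to the later (October 3, 2360):
Day-of-year of December 10, 2357: 344.
Day-of-year of October 3, 2360: 277.
2357 has 365 days, so 365 − 344 = 21 days remain in 2357.
Full years: 2358: 365; 2359: 365. Sum = 730.
Total: 21 + 730 + 277 = 1028 days.
1028 mod 7 = 6, so 6 days before Monday is Tuesday.

Tuesday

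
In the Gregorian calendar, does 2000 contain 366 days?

Yes

2000 is a leap year (divisible by 400).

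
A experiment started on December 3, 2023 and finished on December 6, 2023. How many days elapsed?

Within December 2023: 6 − 3 = 3 days.

3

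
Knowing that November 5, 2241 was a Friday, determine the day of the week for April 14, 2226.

Friday

Count forward from the earlier date (April 14, 2226) to the later (November 5, 2241):
Day-of-year of April 14, 2226: 104.
Day-of-year of November 5, 2241: 309.
2226 has 365 days, so 365 − 104 = 261 days remain in 2226.
Full years 2227–2240: 10 common + 4 leap = 10×365 + 4×366 = 5114 days.
Total: 261 + 5114 + 309 = 5684 days.
5684 is a multiple of 7, so April 14, 2226 falls on the same weekday: Friday.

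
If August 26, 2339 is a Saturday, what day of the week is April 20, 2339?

Count forward from the earlier date (April 20, 2339) to the later (August 26, 2339):
April 2339: 30 − 20 = 10 days remain.
Then May (31), June (30), July (31): 31 + 30 + 31 = 92 days.
August 1–26, 2339: 26 days.
Total: 10 + 92 + 26 = 128 days.
128 mod 7 = 2, so 2 days before Saturday is Thursday.

Thursday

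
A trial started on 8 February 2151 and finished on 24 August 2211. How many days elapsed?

Day-of-year of February 8, 2151: 39.
Day-of-year of August 24, 2211: 236.
2151 has 365 days, so 365 − 39 = 326 days remain in 2151.
Full years 2152–2210: 45 common + 14 leap = 45×365 + 14×366 = 21549 days.
Total: 326 + 21549 + 236 = 22111 days.

22111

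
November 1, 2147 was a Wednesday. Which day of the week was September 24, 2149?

Wednesday

Day-of-year of November 1, 2147: 305.
Day-of-year of September 24, 2149: 267.
2147 has 365 days, so 365 − 305 = 60 days remain in 2147.
Full years: 2148: 366. Sum = 366.
Total: 60 + 366 + 267 = 693 days.
693 is a multiple of 7, so September 24, 2149 falls on the same weekday: Wednesday.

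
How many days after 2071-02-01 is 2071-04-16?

74

February 2071: 28 − 1 = 27 days remain (2071 is not a leap year, so February has 28 days).
Then March (31): 31 days.
April 1–16, 2071: 16 days.
Total: 27 + 31 + 16 = 74 days.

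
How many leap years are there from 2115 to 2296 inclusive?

45

Years divisible by 4: 2116, 2120, …, 2296 — 46 in all.
Of these, 2200 is divisible by 100 but not 400, so not leap.
Leap years: 46 − 1 = 45.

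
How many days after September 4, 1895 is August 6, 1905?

From September 4, 1895 to September 4, 1904: 9 years, of which 2 contain a Feb 29 — 7×365 + 2×366 = 3287 days.
(1900 is not a leap year (divisible by 100 but not 400).)
September 1904: 30 − 4 = 26 days remain.
Then 10 full months totalling 304 days.
August 1–6, 1905: 6 days.
Residual: 336 days.
Total: 3623 days.

3623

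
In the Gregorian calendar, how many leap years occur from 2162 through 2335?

Years divisible by 4: 2164, 2168, …, 2332 — 43 in all.
Of these, 2200, 2300 are divisible by 100 but not 400, so not leap.
Leap years: 43 − 2 = 41.

41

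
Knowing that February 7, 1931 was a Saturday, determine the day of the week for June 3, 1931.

Wednesday

February 1931: 28 − 7 = 21 days remain (1931 is not a leap year, so February has 28 days).
Then March (31), April (30), May (31): 31 + 30 + 31 = 92 days.
June 1–3, 1931: 3 days.
Total: 21 + 92 + 3 = 116 days.
116 mod 7 = 4, so 4 days after Saturday is Wednesday.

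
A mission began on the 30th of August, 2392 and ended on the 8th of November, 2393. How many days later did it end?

435

August 2392: 31 − 30 = 1 day remains.
Then 14 full months totalling 426 days.
November 1–8, 2393: 8 days.
Total: 1 + 426 + 8 = 435 days.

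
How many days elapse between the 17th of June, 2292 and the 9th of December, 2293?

540

June 2292: 30 − 17 = 13 days remain.
Then 17 full months totalling 518 days.
December 1–9, 2293: 9 days.
Total: 13 + 518 + 9 = 540 days.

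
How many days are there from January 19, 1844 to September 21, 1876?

Day-of-year of January 19, 1844: 19.
Day-of-year of September 21, 1876: 265.
1844 has 366 days, so 366 − 19 = 347 days remain in 1844.
Full years 1845–1875: 24 common + 7 leap = 24×365 + 7×366 = 11322 days.
Total: 347 + 11322 + 265 = 11934 days.

11934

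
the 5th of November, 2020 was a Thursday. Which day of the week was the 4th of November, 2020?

Wednesday

Count forward from the earlier date (November 4, 2020) to the later (November 5, 2020):
Within November 2020: 5 − 4 = 1 day.
1 mod 7 = 1, so 1 day before Thursday is Wednesday.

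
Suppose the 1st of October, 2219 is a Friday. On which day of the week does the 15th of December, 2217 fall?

Count forward from the earlier date (December 15, 2217) to the later (October 1, 2219):
December 15, 2217 → December 15, 2218: 365 days.
December 2218: 31 − 15 = 16 days remain.
Then 9 full months totalling 273 days.
October 1, 2219: 1 day.
Residual: 290 days.
Total: 655 days.
655 mod 7 = 4, so 4 days before Friday is Monday.

Monday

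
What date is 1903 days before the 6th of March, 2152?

the 20th of December, 2146

Count 1903 days before March 6, 2152:
Day-of-year of December 20, 2146: 354.
Day-of-year of March 6, 2152: 66.
2146 has 365 days, so 365 − 354 = 11 days remain in 2146.
Full years: 2147: 365; 2148: 366; 2149: 365; 2150: 365; 2151: 365. Sum = 1826.
Total: 11 + 1826 + 66 = 1903 days.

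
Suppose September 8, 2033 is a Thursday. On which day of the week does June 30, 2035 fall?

Saturday

Day-of-year of September 8, 2033: 251.
Day-of-year of June 30, 2035: 181.
2033 has 365 days, so 365 − 251 = 114 days remain in 2033.
Full years: 2034: 365. Sum = 365.
Total: 114 + 365 + 181 = 660 days.
660 mod 7 = 2, so 2 days after Thursday is Saturday.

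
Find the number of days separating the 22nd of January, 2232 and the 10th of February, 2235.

1115

Day-of-year of January 22, 2232: 22.
Day-of-year of February 10, 2235: 41.
2232 has 366 days, so 366 − 22 = 344 days remain in 2232.
Full years: 2233: 365; 2234: 365. Sum = 730.
Total: 344 + 730 + 41 = 1115 days.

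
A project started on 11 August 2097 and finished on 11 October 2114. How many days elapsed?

6269

From August 11, 2097 to August 11, 2114: 17 years, of which 3 contain a Feb 29 — 14×365 + 3×366 = 6208 days.
(2100 is not a leap year (divisible by 100 but not 400).)
August 2114: 31 − 11 = 20 days remain.
Then September (30): 30 days.
October 1–11, 2114: 11 days.
Residual: 61 days.
Total: 6269 days.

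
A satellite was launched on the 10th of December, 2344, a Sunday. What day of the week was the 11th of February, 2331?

Count forward from the earlier date (February 11, 2331) to the later (December 10, 2344):
From February 11, 2331 to February 11, 2344: 13 years, of which 3 contain a Feb 29 — 10×365 + 3×366 = 4748 days.
February 2344: 29 − 11 = 18 days remain (2344 is a leap year, so February has 29 days).
Then 9 full months totalling 275 days.
December 1–10, 2344: 10 days.
Residual: 303 days.
Total: 5051 days.
5051 mod 7 = 4, so 4 days before Sunday is Wednesday.

Wednesday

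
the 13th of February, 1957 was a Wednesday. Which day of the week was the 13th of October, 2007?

Day-of-year of February 13, 1957: 44.
Day-of-year of October 13, 2007: 286.
1957 has 365 days, so 365 − 44 = 321 days remain in 1957.
Full years 1958–2006: 37 common + 12 leap = 37×365 + 12×366 = 17897 days.
Total: 321 + 17897 + 286 = 18504 days.
18504 mod 7 = 3, so 3 days after Wednesday is Saturday.

Saturday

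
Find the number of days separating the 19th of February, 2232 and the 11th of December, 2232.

February 2232: 29 − 19 = 10 days remain (2232 is a leap year, so February has 29 days).
Then 9 full months totalling 275 days.
December 1–11, 2232: 11 days.
Total: 10 + 275 + 11 = 296 days.

296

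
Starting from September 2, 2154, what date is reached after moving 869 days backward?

April 16, 2152

Count 869 days before September 2, 2154:
April 2152: 30 − 16 = 14 days remain.
Then 28 full months totalling 853 days.
September 1–2, 2154: 2 days.
Total: 14 + 853 + 2 = 869 days.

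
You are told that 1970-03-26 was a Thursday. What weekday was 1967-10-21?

Saturday

Count forward from the earlier date (October 21, 1967) to the later (March 26, 1970):
Day-of-year of October 21, 1967: 294.
Day-of-year of March 26, 1970: 85.
1967 has 365 days, so 365 − 294 = 71 days remain in 1967.
Full years: 1968: 366; 1969: 365. Sum = 731.
Total: 71 + 731 + 85 = 887 days.
887 mod 7 = 5, so 5 days before Thursday is Saturday.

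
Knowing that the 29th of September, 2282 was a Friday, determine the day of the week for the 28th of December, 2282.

September 2282: 30 − 29 = 1 day remains.
Then October (31), November (30): 31 + 30 = 61 days.
December 1–28, 2282: 28 days.
Total: 1 + 61 + 28 = 90 days.
90 mod 7 = 6, so 6 days after Friday is Thursday.

Thursday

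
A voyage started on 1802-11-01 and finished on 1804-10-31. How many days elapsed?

730

November 1, 1802 → November 1, 1803: 365 days.
November 1803: 30 − 1 = 29 days remain.
Then 10 full months totalling 305 days.
October 1–31, 1804: 31 days.
Residual: 365 days.
Total: 730 days.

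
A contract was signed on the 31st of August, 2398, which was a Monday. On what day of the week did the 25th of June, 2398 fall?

Count forward from the earlier date (June 25, 2398) to the later (August 31, 2398):
June 2398: 30 − 25 = 5 days remain.
Then July (31): 31 days.
August 1–31, 2398: 31 days.
Total: 5 + 31 + 31 = 67 days.
67 mod 7 = 4, so 4 days before Monday is Thursday.

Thursday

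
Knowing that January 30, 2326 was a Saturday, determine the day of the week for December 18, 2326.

Saturday

January 2326: 31 − 30 = 1 day remains.
Then 10 full months totalling 303 days.
December 1–18, 2326: 18 days.
Total: 1 + 303 + 18 = 322 days.
322 is a multiple of 7, so December 18, 2326 falls on the same weekday: Saturday.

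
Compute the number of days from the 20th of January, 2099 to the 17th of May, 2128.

From January 20, 2099 to January 20, 2128: 29 years, of which 6 contain a Feb 29 — 23×365 + 6×366 = 10591 days.
(2100 is not a leap year (divisible by 100 but not 400).)
January 2128: 31 − 20 = 11 days remain.
Then February 2128 (29), March (31), April (30): 29 + 31 + 30 = 90 days.
May 1–17, 2128: 17 days.
Residual: 118 days.
Total: 10709 days.

10709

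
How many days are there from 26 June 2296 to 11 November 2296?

138

June 2296: 30 − 26 = 4 days remain.
Then July (31), August (31), September (30), October (31): 31 + 31 + 30 + 31 = 123 days.
November 1–11, 2296: 11 days.
Total: 4 + 123 + 11 = 138 days.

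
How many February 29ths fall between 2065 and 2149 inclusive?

Years divisible by 4: 2068, 2072, …, 2148 — 21 in all.
Of these, 2100 is divisible by 100 but not 400, so not leap.
Leap years: 21 − 1 = 20.

20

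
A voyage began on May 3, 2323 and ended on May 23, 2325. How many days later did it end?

751

May 3, 2323 → May 3, 2324: 366 days (2324 is a leap year).
May 3, 2324 → May 3, 2325: 365 days.
Within May 2325: 23 − 3 = 20 days.
Total: 751 days.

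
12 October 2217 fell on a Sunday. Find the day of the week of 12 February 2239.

From October 12, 2217 to October 12, 2238: 21 years, of which 5 contain a Feb 29 — 16×365 + 5×366 = 7670 days.
October 2238: 31 − 12 = 19 days remain.
Then November (30), December (31), January (31): 30 + 31 + 31 = 92 days.
February 1–12, 2239: 12 days (2239 is not a leap year).
Residual: 123 days.
Total: 7793 days.
7793 mod 7 = 2, so 2 days after Sunday is Tuesday.

Tuesday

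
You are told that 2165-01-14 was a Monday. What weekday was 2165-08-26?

Monday

January 2165: 31 − 14 = 17 days remain.
Then February 2165 (28), March (31), April (30), May (31), June (30), July (31): 28 + 31 + 30 + 31 + 30 + 31 = 181 days.
August 1–26, 2165: 26 days.
Total: 17 + 181 + 26 = 224 days.
224 is a multiple of 7, so 2165-08-26 falls on the same weekday: Monday.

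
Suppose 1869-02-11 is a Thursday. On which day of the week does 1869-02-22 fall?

Monday

Within February 1869: 22 − 11 = 11 days.
11 mod 7 = 4, so 4 days after Thursday is Monday.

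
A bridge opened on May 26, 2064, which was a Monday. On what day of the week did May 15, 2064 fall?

Count forward from the earlier date (May 15, 2064) to the later (May 26, 2064):
Within May 2064: 26 − 15 = 11 days.
11 mod 7 = 4, so 4 days before Monday is Thursday.

Thursday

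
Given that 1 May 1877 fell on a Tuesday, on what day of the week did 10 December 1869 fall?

Friday

Count forward from the earlier date (December 10, 1869) to the later (May 1, 1877):
From December 10, 1869 to December 10, 1876: 7 years, of which 2 contain a Feb 29 — 5×365 + 2×366 = 2557 days.
December 1876: 31 − 10 = 21 days remain.
Then January (31), February 1877 (28), March (31), April (30): 31 + 28 + 31 + 30 = 120 days.
May 1, 1877: 1 day.
Residual: 142 days.
Total: 2699 days.
2699 mod 7 = 4, so 4 days before Tuesday is Friday.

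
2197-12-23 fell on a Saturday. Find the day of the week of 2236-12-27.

From December 23, 2197 to December 23, 2236: 39 years, of which 9 contain a Feb 29 — 30×365 + 9×366 = 14244 days.
(2200 is not a leap year (divisible by 100 but not 400).)
Within December 2236: 27 − 23 = 4 days.
Total: 14248 days.
14248 mod 7 = 3, so 3 days after Saturday is Tuesday.

Tuesday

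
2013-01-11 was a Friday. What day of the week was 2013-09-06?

January 2013: 31 − 11 = 20 days remain.
Then February 2013 (28), March (31), April (30), May (31), June (30), July (31), August (31): 28 + 31 + 30 + 31 + 30 + 31 + 31 = 212 days.
September 1–6, 2013: 6 days.
Total: 20 + 212 + 6 = 238 days.
238 is a multiple of 7, so 2013-09-06 falls on the same weekday: Friday.

Friday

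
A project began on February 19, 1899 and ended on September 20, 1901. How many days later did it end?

943

Day-of-year of February 19, 1899: 50.
Day-of-year of September 20, 1901: 263.
1899 has 365 days, so 365 − 50 = 315 days remain in 1899.
Full years: 1900: 365. Sum = 365.
Total: 315 + 365 + 263 = 943 days.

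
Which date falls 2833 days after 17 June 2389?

20 March 2397

Count 2833 days after June 17, 2389:
Day-of-year of June 17, 2389: 168.
Day-of-year of March 20, 2397: 79.
2389 has 365 days, so 365 − 168 = 197 days remain in 2389.
Full years 2390–2396: 5 common + 2 leap = 5×365 + 2×366 = 2557 days.
Total: 197 + 2557 + 79 = 2833 days.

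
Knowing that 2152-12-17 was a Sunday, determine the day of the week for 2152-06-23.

Count forward from the earlier date (June 23, 2152) to the later (December 17, 2152):
June 2152: 30 − 23 = 7 days remain.
Then July (31), August (31), September (30), October (31), November (30): 31 + 31 + 30 + 31 + 30 = 153 days.
December 1–17, 2152: 17 days.
Total: 7 + 153 + 17 = 177 days.
177 mod 7 = 2, so 2 days before Sunday is Friday.

Friday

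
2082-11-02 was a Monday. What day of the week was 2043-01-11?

Sunday

Count forward from the earlier date (January 11, 2043) to the later (November 2, 2082):
From January 11, 2043 to January 11, 2082: 39 years, of which 10 contain a Feb 29 — 29×365 + 10×366 = 14245 days.
January 2082: 31 − 11 = 20 days remain.
Then 9 full months totalling 273 days.
November 1–2, 2082: 2 days.
Residual: 295 days.
Total: 14540 days.
14540 mod 7 = 1, so 1 day before Monday is Sunday.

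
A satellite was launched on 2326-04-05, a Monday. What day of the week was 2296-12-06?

Count forward from the earlier date (December 6, 2296) to the later (April 5, 2326):
Day-of-year of December 6, 2296: 341.
Day-of-year of April 5, 2326: 95.
2296 has 366 days, so 366 − 341 = 25 days remain in 2296.
Full years 2297–2325: 23 common + 6 leap = 23×365 + 6×366 = 10591 days.
Total: 25 + 10591 + 95 = 10711 days.
10711 mod 7 = 1, so 1 day before Monday is Sunday.

Sunday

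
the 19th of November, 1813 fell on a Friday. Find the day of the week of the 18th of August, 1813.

Wednesday

Count forward from the earlier date (August 18, 1813) to the later (November 19, 1813):
August 1813: 31 − 18 = 13 days remain.
Then September (30), October (31): 30 + 31 = 61 days.
November 1–19, 1813: 19 days.
Total: 13 + 61 + 19 = 93 days.
93 mod 7 = 2, so 2 days before Friday is Wednesday.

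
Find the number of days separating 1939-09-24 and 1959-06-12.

7201

Day-of-year of September 24, 1939: 267.
Day-of-year of June 12, 1959: 163.
1939 has 365 days, so 365 − 267 = 98 days remain in 1939.
Full years 1940–1958: 14 common + 5 leap = 14×365 + 5×366 = 6940 days.
Total: 98 + 6940 + 163 = 7201 days.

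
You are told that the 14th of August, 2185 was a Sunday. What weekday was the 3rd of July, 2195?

Friday

Day-of-year of August 14, 2185: 226.
Day-of-year of July 3, 2195: 184.
2185 has 365 days, so 365 − 226 = 139 days remain in 2185.
Full years 2186–2194: 7 common + 2 leap = 7×365 + 2×366 = 3287 days.
Total: 139 + 3287 + 184 = 3610 days.
3610 mod 7 = 5, so 5 days after Sunday is Friday.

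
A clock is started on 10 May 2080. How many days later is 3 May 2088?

2915

From May 10, 2080 to May 10, 2087: 7 years, of which 1 contains a Feb 29 — 6×365 + 1×366 = 2556 days.
May 2087: 31 − 10 = 21 days remain.
Then 11 full months totalling 335 days.
May 1–3, 2088: 3 days.
Residual: 359 days.
Total: 2915 days.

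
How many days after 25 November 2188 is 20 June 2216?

From November 25, 2188 to November 25, 2215: 27 years, of which 5 contain a Feb 29 — 22×365 + 5×366 = 9860 days.
(2200 is not a leap year (divisible by 100 but not 400).)
November 2215: 30 − 25 = 5 days remain.
Then December (31), January (31), February 2216 (29), March (31), April (30), May (31): 31 + 31 + 29 + 31 + 30 + 31 = 183 days.
June 1–20, 2216: 20 days.
Residual: 208 days.
Total: 10068 days.

10068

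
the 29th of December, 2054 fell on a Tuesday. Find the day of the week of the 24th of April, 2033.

Sunday

Count forward from the earlier date (April 24, 2033) to the later (December 29, 2054):
From April 24, 2033 to April 24, 2054: 21 years, of which 5 contain a Feb 29 — 16×365 + 5×366 = 7670 days.
April 2054: 30 − 24 = 6 days remain.
Then May (31), June (30), July (31), August (31), September (30), October (31), November (30): 31 + 30 + 31 + 31 + 30 + 31 + 30 = 214 days.
December 1–29, 2054: 29 days.
Residual: 249 days.
Total: 7919 days.
7919 mod 7 = 2, so 2 days before Tuesday is Sunday.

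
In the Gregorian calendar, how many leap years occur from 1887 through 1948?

Years divisible by 4: 1888, 1892, …, 1948 — 16 in all.
Of these, 1900 is divisible by 100 but not 400, so not leap.
Leap years: 16 − 1 = 15.

15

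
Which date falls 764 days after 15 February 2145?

21 March 2147

Count 764 days after February 15, 2145:
February 15, 2145 → February 15, 2146: 365 days.
February 15, 2146 → February 15, 2147: 365 days.
February 2147: 28 − 15 = 13 days remain (2147 is not a leap year, so February has 28 days).
March 1–21, 2147: 21 days.
Residual: 34 days.
Total: 764 days.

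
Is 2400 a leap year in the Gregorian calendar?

Yes

2400 is a leap year (divisible by 400).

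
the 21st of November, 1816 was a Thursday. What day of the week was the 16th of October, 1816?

Count forward from the earlier date (October 16, 1816) to the later (November 21, 1816):
October 1816: 31 − 16 = 15 days remain.
November 1–21, 1816: 21 days.
Total: 15 + 21 = 36 days.
36 mod 7 = 1, so 1 day before Thursday is Wednesday.

Wednesday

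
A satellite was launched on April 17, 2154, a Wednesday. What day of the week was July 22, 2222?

Monday

Day-of-year of April 17, 2154: 107.
Day-of-year of July 22, 2222: 203.
2154 has 365 days, so 365 − 107 = 258 days remain in 2154.
Full years 2155–2221: 51 common + 16 leap = 51×365 + 16×366 = 24471 days.
Total: 258 + 24471 + 203 = 24932 days.
24932 mod 7 = 5, so 5 days after Wednesday is Monday.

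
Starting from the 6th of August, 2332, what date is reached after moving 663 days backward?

the 13th of October, 2330

Count 663 days before August 6, 2332:
October 2330: 31 − 13 = 18 days remain.
Then 21 full months totalling 639 days.
August 1–6, 2332: 6 days.
Total: 18 + 639 + 6 = 663 days.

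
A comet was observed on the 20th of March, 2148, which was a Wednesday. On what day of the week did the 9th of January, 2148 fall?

Tuesday

Count forward from the earlier date (January 9, 2148) to the later (March 20, 2148):
January 2148: 31 − 9 = 22 days remain.
Then February 2148 (29): 29 days.
March 1–20, 2148: 20 days.
Total: 22 + 29 + 20 = 71 days.
71 mod 7 = 1, so 1 day before Wednesday is Tuesday.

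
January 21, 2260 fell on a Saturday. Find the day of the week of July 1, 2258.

Count forward from the earlier date (July 1, 2258) to the later (January 21, 2260):
Day-of-year of July 1, 2258: 182.
Day-of-year of January 21, 2260: 21.
2258 has 365 days, so 365 − 182 = 183 days remain in 2258.
Full years: 2259: 365. Sum = 365.
Total: 183 + 365 + 21 = 569 days.
569 mod 7 = 2, so 2 days before Saturday is Thursday.

Thursday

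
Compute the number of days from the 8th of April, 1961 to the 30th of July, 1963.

843

April 8, 1961 → April 8, 1962: 365 days.
April 8, 1962 → April 8, 1963: 365 days.
April 1963: 30 − 8 = 22 days remain.
Then May (31), June (30): 31 + 30 = 61 days.
July 1–30, 1963: 30 days.
Residual: 113 days.
Total: 843 days.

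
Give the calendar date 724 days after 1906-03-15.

1908-03-08

Count 724 days after March 15, 1906:
March 15, 1906 → March 15, 1907: 365 days.
March 1907: 31 − 15 = 16 days remain.
Then 11 full months totalling 335 days.
March 1–8, 1908: 8 days.
Residual: 359 days.
Total: 724 days.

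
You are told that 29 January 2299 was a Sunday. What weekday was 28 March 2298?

Count forward from the earlier date (March 28, 2298) to the later (January 29, 2299):
Day-of-year of March 28, 2298: 87.
Day-of-year of January 29, 2299: 29.
2298 has 365 days, so 365 − 87 = 278 days remain in 2298.
Total: 278 + 29 = 307 days.
307 mod 7 = 6, so 6 days before Sunday is Monday.

Monday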